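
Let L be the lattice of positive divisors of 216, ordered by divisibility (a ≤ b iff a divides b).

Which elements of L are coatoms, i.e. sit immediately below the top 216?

The coatoms are exactly the elements covered by 216: 108, 72.

108, 72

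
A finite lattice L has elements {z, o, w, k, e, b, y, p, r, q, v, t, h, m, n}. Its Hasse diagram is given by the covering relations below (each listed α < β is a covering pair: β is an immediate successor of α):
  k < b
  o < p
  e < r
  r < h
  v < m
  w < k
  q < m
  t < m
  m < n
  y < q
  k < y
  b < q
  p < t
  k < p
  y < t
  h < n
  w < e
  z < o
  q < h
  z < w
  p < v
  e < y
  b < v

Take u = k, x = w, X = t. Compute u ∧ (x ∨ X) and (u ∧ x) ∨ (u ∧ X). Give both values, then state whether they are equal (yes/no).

k; k; yes

x ∨ X = t, so u ∧ (x ∨ X) = k ∧ t = k.
u ∧ x = w and u ∧ X = k, so (u ∧ x) ∨ (u ∧ X) = w ∨ k = k.
Equal: yes.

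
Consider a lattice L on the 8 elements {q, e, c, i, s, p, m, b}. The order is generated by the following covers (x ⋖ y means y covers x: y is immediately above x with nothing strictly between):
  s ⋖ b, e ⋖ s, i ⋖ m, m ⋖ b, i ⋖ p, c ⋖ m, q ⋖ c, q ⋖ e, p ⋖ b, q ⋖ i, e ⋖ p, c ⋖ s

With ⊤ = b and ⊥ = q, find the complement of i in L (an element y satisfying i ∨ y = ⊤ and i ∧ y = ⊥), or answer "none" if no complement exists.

s

Need y with i ∨ y = b and i ∧ y = q.
Checking each element gives: s.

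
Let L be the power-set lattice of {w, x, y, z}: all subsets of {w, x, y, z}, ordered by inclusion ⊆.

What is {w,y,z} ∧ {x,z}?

{z}

Under ⊆, meet is intersection: {w,y,z} ∩ {x,z} = {z}.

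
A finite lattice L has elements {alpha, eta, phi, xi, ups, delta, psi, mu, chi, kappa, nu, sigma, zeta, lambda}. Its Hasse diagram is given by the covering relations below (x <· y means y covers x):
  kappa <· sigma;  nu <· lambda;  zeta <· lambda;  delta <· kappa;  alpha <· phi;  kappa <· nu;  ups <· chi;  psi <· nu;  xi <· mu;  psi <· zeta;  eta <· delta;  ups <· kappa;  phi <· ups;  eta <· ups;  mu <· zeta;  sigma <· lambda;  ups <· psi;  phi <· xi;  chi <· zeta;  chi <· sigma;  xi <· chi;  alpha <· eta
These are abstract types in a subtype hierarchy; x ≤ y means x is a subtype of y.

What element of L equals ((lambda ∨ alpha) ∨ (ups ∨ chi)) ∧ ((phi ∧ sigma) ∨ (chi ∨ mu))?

zeta

lambda ∨ alpha = lambda
ups ∨ chi = chi
lambda ∨ chi = lambda
phi ∧ sigma = phi
chi ∨ mu = zeta
phi ∨ zeta = zeta
lambda ∧ zeta = zeta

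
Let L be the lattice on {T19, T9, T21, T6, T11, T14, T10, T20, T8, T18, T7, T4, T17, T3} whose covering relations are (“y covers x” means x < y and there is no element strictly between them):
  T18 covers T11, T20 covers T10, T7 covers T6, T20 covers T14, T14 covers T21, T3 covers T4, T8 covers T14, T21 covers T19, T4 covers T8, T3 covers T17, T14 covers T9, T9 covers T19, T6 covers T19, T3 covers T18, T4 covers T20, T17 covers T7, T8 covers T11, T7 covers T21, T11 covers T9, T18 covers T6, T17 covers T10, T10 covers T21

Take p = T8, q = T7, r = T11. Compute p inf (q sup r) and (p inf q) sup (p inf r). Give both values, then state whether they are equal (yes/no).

T8; T8; yes

q sup r = T3, so p inf (q sup r) = T8 inf T3 = T8.
p inf q = T21 and p inf r = T11, so (p inf q) sup (p inf r) = T21 sup T11 = T8.
Equal: yes.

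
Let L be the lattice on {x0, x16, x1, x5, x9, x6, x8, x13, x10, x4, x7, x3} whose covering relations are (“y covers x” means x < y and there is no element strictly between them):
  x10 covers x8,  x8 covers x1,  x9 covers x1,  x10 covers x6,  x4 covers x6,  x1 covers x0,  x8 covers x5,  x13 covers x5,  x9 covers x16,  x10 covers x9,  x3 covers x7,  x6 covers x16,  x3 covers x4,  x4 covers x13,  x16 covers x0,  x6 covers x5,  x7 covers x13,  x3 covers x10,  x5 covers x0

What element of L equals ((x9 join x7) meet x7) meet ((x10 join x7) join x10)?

x7

x9 ∨ x7 = x3
x3 ∧ x7 = x7
x10 ∨ x7 = x3
x3 ∨ x10 = x3
x7 ∧ x3 = x7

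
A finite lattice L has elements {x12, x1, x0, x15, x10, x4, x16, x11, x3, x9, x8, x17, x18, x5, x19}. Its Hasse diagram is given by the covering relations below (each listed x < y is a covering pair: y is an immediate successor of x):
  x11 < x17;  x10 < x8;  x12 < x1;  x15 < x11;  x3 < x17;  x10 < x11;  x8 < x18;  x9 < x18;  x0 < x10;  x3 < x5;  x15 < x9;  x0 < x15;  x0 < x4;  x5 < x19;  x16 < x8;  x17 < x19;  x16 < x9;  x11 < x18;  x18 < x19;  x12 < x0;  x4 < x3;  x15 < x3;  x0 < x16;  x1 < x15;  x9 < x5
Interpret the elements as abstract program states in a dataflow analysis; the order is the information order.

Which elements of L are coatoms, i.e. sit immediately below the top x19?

The coatoms are exactly the elements covered by x19: x17, x18, x5.

x17, x18, x5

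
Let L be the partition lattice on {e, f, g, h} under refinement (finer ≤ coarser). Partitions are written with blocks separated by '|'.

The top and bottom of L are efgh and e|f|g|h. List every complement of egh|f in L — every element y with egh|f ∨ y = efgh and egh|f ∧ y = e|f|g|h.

ef|g|h, e|fg|h, e|fh|g

Need y with egh|f ∨ y = efgh and egh|f ∧ y = e|f|g|h.
Checking each element gives: ef|g|h, e|fg|h, e|fh|g.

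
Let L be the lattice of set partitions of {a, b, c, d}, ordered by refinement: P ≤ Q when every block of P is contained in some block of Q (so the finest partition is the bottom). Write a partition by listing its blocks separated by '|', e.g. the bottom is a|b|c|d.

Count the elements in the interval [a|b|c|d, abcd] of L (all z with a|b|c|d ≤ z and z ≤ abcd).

15

The interval [a|b|c|d, abcd] = {abcd, abc|d, abd|c, ab|cd, ab|c|d, acd|b, ac|bd, ac|b|d, ad|bc, ad|b|c, a|bcd, a|bc|d, a|bd|c, a|b|cd, a|b|c|d}, which has 15 elements.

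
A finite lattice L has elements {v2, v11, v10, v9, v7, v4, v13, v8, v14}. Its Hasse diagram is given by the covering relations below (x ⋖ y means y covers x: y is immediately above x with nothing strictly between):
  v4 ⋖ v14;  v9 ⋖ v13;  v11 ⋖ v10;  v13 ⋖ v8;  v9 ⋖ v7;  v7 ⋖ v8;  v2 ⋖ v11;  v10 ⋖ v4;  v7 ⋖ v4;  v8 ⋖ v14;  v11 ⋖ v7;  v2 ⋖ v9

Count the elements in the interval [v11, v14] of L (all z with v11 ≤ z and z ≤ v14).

6

The interval [v11, v14] = {v10, v11, v14, v4, v7, v8}, which has 6 elements.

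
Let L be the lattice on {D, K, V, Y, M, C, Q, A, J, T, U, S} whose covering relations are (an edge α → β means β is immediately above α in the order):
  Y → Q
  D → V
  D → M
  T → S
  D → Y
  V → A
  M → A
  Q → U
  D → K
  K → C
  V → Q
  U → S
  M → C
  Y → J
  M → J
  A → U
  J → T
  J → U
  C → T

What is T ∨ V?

S

Common upper bounds of {T, V}: S.
The least among these is S.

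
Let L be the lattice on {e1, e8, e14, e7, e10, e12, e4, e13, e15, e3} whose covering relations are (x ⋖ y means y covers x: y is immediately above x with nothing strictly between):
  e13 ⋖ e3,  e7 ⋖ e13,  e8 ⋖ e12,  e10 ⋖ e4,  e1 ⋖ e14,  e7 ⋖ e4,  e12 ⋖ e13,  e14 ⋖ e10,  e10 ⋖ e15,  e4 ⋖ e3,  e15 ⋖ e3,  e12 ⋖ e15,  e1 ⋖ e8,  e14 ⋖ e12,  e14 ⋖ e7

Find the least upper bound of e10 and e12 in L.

e15

Common upper bounds of {e10, e12}: e15, e3.
The least among these is e15.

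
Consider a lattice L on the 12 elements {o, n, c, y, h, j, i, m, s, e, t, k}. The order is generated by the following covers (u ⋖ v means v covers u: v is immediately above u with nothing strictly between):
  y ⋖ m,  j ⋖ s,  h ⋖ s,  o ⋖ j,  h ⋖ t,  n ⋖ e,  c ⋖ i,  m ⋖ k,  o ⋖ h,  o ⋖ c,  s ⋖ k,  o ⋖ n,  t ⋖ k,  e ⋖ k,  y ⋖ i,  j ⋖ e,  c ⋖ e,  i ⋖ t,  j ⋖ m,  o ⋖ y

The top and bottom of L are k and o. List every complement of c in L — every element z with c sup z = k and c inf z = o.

m, s

Need z with c ∨ z = k and c ∧ z = o.
Checking each element gives: m, s.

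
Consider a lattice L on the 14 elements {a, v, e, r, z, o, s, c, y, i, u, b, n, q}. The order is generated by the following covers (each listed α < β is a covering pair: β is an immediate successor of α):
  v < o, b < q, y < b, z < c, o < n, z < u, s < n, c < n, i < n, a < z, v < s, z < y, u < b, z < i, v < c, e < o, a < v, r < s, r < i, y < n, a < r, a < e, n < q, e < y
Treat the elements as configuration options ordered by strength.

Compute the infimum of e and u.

Common lower bounds of {e, u}: a.
The greatest among these is a.

a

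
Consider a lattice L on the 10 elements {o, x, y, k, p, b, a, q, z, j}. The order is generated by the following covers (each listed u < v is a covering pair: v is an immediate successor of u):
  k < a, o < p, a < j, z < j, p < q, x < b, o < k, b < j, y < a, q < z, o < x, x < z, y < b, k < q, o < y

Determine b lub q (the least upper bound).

Common upper bounds of {b, q}: j.
The least among these is j.

j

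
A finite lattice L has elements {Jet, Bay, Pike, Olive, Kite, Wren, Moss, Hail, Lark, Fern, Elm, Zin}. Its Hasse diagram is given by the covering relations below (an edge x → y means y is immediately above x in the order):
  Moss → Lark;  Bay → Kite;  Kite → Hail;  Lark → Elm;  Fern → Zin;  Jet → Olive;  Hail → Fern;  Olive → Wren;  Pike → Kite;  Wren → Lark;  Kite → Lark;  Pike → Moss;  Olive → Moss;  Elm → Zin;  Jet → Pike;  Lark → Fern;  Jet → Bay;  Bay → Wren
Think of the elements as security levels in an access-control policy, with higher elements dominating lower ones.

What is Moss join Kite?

Common upper bounds of {Moss, Kite}: Elm, Fern, Lark, Zin.
The least among these is Lark.

Lark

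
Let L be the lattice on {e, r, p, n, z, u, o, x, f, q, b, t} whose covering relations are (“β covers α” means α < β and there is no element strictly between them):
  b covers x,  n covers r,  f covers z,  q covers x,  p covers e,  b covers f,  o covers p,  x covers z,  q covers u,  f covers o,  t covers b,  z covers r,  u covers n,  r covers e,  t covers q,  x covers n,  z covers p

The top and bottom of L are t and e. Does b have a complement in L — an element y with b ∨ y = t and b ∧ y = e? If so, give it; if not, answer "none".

For every candidate y, either b ∨ y ≠ t or b ∧ y ≠ e; no complement exists.

none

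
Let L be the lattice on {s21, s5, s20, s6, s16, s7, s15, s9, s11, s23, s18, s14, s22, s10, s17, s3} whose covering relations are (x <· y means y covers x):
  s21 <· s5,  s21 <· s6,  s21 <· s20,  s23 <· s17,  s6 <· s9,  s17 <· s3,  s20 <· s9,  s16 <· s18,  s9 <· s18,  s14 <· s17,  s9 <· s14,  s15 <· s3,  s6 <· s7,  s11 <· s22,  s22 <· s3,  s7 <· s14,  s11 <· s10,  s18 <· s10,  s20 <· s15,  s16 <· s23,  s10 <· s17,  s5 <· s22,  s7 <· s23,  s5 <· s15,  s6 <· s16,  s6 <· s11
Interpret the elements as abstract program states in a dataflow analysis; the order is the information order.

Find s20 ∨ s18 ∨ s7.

s17

Common upper bounds of {s20, s18, s7}: s17, s3.
The least among these is s17.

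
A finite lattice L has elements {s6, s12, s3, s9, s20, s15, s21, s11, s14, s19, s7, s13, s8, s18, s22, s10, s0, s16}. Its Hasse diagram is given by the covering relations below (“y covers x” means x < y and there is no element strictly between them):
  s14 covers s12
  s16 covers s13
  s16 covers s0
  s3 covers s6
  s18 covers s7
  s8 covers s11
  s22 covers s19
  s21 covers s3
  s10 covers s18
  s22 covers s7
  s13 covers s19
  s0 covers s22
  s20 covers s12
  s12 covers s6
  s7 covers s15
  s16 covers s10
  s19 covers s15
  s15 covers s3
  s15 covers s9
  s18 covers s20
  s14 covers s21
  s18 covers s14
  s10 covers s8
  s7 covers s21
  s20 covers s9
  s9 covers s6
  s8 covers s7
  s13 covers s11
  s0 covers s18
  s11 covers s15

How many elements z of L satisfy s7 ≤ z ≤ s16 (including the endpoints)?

The interval [s7, s16] = {s0, s10, s16, s18, s22, s7, s8}, which has 7 elements.

7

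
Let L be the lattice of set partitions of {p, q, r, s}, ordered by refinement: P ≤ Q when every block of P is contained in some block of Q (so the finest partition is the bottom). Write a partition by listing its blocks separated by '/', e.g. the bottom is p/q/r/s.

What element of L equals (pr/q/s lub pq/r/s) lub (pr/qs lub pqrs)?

pqrs

pr/q/s ∨ pq/r/s = pqr/s
pr/qs ∨ pqrs = pqrs
pqr/s ∨ pqrs = pqrs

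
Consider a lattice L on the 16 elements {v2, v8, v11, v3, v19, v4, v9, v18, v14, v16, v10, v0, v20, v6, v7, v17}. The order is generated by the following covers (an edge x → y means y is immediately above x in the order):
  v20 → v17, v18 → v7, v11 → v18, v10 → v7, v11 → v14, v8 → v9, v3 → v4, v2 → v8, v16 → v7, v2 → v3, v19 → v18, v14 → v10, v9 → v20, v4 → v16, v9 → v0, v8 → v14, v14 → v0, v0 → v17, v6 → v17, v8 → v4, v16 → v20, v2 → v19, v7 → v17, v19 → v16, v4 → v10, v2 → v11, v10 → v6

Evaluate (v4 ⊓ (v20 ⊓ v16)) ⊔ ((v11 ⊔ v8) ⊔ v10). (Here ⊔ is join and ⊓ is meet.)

v20 ∧ v16 = v16
v4 ∧ v16 = v4
v11 ∨ v8 = v14
v14 ∨ v10 = v10
v4 ∨ v10 = v10

v10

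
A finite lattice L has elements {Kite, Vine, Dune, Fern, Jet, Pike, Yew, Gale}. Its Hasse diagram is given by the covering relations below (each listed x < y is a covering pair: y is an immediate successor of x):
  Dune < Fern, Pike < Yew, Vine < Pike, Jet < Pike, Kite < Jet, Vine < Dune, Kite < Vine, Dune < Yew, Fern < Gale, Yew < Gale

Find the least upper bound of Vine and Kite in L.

Common upper bounds of {Vine, Kite}: Dune, Fern, Gale, Pike, Vine, Yew.
The least among these is Vine.

Vine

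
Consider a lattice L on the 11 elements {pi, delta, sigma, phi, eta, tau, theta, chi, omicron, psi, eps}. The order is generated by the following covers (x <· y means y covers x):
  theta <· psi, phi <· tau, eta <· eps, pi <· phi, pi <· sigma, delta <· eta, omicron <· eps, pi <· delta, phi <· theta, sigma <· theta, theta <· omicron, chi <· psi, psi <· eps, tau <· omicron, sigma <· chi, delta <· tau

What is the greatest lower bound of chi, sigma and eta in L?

Common lower bounds of {chi, sigma, eta}: pi.
The greatest among these is pi.

pi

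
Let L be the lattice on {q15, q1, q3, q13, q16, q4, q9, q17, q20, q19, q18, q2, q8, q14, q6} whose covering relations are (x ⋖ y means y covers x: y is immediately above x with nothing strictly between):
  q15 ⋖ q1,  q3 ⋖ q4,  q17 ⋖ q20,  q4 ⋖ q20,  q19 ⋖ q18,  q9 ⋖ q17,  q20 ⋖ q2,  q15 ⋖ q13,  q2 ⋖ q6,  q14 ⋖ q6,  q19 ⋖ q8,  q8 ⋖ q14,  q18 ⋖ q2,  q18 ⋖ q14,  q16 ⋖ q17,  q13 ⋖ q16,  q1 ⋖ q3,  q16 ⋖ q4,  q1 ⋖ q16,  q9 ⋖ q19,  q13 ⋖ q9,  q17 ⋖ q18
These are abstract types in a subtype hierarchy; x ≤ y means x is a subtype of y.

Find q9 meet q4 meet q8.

Common lower bounds of {q9, q4, q8}: q13, q15.
The greatest among these is q13.

q13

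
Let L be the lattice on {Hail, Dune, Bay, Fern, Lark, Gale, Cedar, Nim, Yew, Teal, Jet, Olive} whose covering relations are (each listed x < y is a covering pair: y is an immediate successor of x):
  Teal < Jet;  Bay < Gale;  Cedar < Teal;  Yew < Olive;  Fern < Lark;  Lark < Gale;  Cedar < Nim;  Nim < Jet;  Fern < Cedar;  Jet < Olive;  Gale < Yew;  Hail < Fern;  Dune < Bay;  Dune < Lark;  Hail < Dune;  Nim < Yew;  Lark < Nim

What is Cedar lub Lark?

Common upper bounds of {Cedar, Lark}: Jet, Nim, Olive, Yew.
The least among these is Nim.

Nim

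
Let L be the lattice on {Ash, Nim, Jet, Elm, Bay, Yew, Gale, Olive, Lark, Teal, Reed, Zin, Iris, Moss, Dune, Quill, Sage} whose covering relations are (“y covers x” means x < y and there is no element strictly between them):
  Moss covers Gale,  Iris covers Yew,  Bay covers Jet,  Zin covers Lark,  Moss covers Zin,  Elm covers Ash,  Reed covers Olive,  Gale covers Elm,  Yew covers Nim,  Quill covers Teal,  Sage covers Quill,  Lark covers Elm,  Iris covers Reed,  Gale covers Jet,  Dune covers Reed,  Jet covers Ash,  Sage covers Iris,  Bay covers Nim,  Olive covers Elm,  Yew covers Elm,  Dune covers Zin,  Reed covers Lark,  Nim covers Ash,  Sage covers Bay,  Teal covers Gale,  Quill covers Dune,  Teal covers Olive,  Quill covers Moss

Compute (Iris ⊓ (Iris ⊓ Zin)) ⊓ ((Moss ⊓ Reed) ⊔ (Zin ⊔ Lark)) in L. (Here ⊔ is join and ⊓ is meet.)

Iris ∧ Zin = Lark
Iris ∧ Lark = Lark
Moss ∧ Reed = Lark
Zin ∨ Lark = Zin
Lark ∨ Zin = Zin
Lark ∧ Zin = Lark

Lark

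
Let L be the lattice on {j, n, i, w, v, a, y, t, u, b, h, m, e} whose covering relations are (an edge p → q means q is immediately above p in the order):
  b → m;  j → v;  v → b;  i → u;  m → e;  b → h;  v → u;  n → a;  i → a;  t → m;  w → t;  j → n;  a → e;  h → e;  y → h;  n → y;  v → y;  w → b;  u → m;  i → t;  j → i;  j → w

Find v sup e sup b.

Common upper bounds of {v, e, b}: e.
The least among these is e.

e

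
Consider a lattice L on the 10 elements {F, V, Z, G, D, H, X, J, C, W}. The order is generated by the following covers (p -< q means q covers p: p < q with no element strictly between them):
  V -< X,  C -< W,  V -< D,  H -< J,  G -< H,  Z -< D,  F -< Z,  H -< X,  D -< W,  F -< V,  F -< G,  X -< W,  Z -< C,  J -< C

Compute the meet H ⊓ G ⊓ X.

Common lower bounds of {H, G, X}: F, G.
The greatest among these is G.

G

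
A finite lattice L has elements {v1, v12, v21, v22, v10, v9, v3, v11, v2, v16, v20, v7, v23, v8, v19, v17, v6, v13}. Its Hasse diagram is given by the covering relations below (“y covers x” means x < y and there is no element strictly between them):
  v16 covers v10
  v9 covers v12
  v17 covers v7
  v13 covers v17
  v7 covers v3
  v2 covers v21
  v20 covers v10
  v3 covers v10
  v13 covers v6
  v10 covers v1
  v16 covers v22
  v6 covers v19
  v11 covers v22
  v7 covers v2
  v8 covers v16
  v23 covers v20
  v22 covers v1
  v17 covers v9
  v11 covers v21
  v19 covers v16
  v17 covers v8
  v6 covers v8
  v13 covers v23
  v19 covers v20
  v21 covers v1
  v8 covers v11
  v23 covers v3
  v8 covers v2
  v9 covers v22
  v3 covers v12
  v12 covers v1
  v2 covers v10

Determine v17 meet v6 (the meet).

v8

Common lower bounds of {v17, v6}: v1, v10, v11, v16, v2, v21, v22, v8.
The greatest among these is v8.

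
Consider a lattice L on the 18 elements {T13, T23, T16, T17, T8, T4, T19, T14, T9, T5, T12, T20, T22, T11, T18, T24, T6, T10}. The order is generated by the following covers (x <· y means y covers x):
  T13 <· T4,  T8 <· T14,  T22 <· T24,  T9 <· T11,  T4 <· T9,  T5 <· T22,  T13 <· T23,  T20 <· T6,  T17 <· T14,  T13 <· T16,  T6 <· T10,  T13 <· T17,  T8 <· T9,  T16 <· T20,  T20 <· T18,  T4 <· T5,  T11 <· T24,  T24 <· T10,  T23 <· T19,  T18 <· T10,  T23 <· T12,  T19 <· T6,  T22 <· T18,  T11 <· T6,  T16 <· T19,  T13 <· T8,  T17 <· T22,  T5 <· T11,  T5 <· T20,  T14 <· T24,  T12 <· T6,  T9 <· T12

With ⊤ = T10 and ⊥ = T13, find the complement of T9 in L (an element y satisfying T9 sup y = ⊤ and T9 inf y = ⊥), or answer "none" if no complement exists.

none

For every candidate y, either T9 ∨ y ≠ T10 or T9 ∧ y ≠ T13; no complement exists.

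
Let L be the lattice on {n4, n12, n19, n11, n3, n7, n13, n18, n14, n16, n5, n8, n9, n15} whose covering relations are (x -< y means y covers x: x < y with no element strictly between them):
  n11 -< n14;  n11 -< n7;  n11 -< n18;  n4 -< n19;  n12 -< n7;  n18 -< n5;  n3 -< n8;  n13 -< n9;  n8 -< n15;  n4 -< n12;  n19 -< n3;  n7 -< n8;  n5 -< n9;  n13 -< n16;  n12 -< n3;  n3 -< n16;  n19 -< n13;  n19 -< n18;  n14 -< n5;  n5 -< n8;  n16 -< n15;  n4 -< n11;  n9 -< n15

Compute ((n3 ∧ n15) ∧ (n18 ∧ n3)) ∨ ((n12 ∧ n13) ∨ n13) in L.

n13

n3 ∧ n15 = n3
n18 ∧ n3 = n19
n3 ∧ n19 = n19
n12 ∧ n13 = n4
n4 ∨ n13 = n13
n19 ∨ n13 = n13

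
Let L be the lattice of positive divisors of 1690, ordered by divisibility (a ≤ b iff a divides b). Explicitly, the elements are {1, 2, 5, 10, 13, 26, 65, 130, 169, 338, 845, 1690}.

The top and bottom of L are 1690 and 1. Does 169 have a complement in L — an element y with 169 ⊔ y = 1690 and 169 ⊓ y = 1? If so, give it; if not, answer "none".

10

Need y with 169 ∨ y = 1690 and 169 ∧ y = 1.
Checking each element gives: 10.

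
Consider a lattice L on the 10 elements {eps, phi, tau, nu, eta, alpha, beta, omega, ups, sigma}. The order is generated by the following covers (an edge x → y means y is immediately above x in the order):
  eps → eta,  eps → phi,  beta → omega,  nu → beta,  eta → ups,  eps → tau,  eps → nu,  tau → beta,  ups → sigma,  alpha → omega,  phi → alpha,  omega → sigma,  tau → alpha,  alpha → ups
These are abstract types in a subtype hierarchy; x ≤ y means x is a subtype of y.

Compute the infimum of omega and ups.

Common lower bounds of {omega, ups}: alpha, eps, phi, tau.
The greatest among these is alpha.

alpha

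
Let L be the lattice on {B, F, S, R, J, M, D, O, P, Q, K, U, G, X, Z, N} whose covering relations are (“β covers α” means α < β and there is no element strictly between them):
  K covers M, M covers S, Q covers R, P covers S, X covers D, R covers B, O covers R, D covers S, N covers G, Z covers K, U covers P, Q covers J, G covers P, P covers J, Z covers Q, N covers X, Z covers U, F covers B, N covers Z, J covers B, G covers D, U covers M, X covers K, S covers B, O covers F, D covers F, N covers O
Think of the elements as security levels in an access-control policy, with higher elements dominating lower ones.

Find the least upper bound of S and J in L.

Common upper bounds of {S, J}: G, N, P, U, Z.
The least among these is P.

P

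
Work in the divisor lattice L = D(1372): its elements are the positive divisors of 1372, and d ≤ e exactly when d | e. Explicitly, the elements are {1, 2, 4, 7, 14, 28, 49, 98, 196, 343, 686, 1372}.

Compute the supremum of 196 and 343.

1372

In the divisibility order, the join is the least common multiple: lcm(196, 343) = 1372.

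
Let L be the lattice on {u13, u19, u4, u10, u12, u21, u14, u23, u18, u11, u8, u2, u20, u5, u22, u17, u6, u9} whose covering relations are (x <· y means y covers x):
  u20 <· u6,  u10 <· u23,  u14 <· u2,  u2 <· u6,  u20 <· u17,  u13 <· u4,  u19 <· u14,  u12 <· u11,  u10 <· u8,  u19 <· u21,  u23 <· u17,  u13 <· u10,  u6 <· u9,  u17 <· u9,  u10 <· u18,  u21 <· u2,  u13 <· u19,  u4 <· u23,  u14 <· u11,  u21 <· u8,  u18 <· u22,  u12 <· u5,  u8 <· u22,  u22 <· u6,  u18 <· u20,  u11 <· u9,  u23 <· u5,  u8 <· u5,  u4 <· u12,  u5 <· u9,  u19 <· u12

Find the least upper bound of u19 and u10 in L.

Common upper bounds of {u19, u10}: u22, u5, u6, u8, u9.
The least among these is u8.

u8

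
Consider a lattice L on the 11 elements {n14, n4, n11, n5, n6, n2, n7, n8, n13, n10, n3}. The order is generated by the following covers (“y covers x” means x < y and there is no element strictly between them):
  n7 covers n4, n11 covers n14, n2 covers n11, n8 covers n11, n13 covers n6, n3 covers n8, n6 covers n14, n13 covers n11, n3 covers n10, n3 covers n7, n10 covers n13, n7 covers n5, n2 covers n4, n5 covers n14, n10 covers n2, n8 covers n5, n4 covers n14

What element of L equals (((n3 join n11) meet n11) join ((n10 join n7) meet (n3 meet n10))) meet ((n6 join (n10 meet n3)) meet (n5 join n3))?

n3 ∨ n11 = n3
n3 ∧ n11 = n11
n10 ∨ n7 = n3
n3 ∧ n10 = n10
n3 ∧ n10 = n10
n11 ∨ n10 = n10
n10 ∧ n3 = n10
n6 ∨ n10 = n10
n5 ∨ n3 = n3
n10 ∧ n3 = n10
n10 ∧ n10 = n10

n10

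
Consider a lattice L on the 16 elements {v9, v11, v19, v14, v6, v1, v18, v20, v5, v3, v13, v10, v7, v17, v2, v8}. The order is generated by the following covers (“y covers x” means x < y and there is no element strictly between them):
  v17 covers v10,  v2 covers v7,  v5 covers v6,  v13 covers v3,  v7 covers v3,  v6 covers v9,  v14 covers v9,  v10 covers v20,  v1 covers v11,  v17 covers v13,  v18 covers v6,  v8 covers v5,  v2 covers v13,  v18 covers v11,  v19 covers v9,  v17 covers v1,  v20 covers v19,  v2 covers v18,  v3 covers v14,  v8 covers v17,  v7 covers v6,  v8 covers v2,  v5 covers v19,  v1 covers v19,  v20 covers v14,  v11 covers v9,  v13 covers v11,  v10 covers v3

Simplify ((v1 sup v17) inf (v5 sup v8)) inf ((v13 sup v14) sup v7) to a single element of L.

v1 ∨ v17 = v17
v5 ∨ v8 = v8
v17 ∧ v8 = v17
v13 ∨ v14 = v13
v13 ∨ v7 = v2
v17 ∧ v2 = v13

v13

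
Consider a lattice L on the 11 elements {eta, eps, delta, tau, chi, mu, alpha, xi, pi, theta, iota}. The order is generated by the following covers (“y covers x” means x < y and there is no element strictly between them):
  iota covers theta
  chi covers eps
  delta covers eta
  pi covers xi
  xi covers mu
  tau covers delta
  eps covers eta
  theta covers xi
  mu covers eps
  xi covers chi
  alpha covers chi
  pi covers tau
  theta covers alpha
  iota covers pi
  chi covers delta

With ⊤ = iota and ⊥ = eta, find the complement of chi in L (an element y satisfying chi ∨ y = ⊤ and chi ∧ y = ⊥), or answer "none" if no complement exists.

none

For every candidate y, either chi ∨ y ≠ iota or chi ∧ y ≠ eta; no complement exists.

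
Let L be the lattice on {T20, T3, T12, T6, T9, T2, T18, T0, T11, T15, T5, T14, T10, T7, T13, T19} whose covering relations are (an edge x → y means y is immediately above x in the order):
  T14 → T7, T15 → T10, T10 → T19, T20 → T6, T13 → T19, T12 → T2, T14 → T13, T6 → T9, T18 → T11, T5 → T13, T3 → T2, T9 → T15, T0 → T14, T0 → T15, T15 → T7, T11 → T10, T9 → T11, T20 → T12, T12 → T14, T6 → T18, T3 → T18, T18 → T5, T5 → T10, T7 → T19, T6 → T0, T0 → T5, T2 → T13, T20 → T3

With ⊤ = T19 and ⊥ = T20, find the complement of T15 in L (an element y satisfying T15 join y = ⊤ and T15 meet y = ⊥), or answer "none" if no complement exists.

T2

Need y with T15 ∨ y = T19 and T15 ∧ y = T20.
Checking each element gives: T2.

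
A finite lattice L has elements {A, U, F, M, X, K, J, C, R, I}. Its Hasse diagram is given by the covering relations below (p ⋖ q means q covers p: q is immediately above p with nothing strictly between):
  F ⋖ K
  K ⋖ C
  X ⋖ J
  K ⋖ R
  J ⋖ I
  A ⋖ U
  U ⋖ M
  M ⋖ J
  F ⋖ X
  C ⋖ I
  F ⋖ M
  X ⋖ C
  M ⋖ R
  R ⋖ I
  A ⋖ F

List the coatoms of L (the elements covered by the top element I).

C, J, R

The coatoms are exactly the elements covered by I: C, J, R.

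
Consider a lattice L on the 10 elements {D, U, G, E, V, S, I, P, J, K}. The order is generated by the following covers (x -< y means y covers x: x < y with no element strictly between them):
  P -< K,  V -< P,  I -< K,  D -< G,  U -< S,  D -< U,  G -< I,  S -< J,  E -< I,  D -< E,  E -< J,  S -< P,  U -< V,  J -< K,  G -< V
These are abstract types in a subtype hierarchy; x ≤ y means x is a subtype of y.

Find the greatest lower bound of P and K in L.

P

Common lower bounds of {P, K}: D, G, P, S, U, V.
The greatest among these is P.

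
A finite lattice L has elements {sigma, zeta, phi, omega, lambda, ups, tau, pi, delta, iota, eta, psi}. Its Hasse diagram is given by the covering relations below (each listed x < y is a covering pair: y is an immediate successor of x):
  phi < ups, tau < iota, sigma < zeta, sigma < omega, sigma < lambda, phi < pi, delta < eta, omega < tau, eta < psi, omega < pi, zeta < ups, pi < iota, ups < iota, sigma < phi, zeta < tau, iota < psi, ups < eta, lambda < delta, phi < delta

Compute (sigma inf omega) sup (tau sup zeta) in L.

tau

sigma ∧ omega = sigma
tau ∨ zeta = tau
sigma ∨ tau = tau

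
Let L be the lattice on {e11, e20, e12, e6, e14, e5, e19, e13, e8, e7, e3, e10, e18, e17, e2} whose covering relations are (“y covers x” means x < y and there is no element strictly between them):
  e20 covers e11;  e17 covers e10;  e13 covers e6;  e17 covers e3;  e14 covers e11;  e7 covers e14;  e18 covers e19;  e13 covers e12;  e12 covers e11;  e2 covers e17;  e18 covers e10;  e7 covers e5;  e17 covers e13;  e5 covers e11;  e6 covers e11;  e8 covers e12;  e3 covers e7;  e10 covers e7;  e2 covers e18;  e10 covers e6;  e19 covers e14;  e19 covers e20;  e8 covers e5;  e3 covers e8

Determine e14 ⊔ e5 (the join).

Common upper bounds of {e14, e5}: e10, e17, e18, e2, e3, e7.
The least among these is e7.

e7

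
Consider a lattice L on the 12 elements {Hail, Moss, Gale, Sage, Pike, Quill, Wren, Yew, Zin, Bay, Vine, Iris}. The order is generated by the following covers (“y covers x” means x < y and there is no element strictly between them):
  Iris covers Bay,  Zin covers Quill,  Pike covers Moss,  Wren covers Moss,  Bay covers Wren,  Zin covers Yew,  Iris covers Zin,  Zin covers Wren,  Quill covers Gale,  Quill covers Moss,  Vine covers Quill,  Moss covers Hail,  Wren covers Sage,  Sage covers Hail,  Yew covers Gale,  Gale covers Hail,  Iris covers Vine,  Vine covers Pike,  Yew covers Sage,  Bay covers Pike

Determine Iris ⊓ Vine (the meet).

Common lower bounds of {Iris, Vine}: Gale, Hail, Moss, Pike, Quill, Vine.
The greatest among these is Vine.

Vine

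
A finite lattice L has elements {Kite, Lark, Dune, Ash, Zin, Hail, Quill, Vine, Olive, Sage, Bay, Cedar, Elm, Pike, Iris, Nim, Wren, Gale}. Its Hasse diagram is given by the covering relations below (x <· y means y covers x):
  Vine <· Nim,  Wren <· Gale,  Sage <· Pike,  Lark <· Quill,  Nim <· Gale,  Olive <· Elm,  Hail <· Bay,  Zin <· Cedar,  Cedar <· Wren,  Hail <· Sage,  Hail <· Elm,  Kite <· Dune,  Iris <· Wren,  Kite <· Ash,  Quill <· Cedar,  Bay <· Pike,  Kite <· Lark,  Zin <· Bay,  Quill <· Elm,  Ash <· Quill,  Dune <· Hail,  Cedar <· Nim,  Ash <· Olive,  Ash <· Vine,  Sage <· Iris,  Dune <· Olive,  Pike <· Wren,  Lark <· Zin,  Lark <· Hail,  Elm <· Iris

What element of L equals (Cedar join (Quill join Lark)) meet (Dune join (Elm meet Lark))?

Quill ∨ Lark = Quill
Cedar ∨ Quill = Cedar
Elm ∧ Lark = Lark
Dune ∨ Lark = Hail
Cedar ∧ Hail = Lark

Lark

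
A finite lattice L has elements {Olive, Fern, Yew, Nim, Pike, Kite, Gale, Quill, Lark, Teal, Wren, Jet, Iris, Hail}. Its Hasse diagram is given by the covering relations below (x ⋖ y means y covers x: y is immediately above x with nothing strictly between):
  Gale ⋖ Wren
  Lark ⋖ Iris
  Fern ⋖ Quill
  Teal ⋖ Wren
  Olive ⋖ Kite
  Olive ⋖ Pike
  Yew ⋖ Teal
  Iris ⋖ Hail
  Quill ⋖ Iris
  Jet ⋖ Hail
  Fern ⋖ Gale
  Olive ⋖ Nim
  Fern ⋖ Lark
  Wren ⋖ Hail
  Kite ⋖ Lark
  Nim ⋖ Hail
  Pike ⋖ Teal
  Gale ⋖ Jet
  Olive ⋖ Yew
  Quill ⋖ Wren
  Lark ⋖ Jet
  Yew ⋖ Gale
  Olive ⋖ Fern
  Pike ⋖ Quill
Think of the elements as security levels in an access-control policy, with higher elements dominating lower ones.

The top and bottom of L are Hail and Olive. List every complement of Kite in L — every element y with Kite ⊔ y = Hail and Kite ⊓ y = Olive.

Nim, Teal, Wren

Need y with Kite ∨ y = Hail and Kite ∧ y = Olive.
Checking each element gives: Nim, Teal, Wren.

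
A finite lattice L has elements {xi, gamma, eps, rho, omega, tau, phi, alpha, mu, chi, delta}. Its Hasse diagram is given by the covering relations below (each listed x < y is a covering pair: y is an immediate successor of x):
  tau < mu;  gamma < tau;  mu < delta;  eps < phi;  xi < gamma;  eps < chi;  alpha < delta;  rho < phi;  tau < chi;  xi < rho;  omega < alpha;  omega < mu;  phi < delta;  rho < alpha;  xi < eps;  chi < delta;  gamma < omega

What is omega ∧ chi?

Common lower bounds of {omega, chi}: gamma, xi.
The greatest among these is gamma.

gamma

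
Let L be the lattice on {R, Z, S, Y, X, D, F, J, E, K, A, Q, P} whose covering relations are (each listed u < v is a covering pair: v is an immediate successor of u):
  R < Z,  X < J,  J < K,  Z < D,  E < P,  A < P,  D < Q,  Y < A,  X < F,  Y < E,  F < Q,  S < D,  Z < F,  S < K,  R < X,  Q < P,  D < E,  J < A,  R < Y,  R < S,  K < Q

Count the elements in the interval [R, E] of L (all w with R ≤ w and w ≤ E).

6

The interval [R, E] = {D, E, R, S, Y, Z}, which has 6 elements.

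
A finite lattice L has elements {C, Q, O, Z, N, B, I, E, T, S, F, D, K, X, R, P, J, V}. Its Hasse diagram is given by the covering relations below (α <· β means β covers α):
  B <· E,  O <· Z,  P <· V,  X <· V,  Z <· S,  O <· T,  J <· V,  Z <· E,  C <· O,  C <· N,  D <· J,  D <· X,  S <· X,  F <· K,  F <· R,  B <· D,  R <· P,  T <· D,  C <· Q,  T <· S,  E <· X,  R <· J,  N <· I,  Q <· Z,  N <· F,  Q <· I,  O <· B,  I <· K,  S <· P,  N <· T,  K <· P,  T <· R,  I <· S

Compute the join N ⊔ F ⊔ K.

Common upper bounds of {N, F, K}: K, P, V.
The least among these is K.

K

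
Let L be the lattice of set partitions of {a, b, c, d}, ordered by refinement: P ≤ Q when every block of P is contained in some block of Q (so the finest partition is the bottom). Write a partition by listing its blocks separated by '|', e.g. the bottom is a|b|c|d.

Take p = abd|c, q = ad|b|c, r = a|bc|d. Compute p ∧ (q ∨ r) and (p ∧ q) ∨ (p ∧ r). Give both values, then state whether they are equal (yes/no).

q ∨ r = ad|bc, so p ∧ (q ∨ r) = abd|c ∧ ad|bc = ad|b|c.
p ∧ q = ad|b|c and p ∧ r = a|b|c|d, so (p ∧ q) ∨ (p ∧ r) = ad|b|c ∨ a|b|c|d = ad|b|c.
Equal: yes.

ad|b|c; ad|b|c; yes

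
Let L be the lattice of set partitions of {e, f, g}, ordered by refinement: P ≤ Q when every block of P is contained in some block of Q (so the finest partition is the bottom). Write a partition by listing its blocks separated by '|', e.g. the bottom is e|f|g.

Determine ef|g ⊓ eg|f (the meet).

e|f|g

Common lower bounds of {ef|g, eg|f}: e|f|g.
The greatest among these is e|f|g.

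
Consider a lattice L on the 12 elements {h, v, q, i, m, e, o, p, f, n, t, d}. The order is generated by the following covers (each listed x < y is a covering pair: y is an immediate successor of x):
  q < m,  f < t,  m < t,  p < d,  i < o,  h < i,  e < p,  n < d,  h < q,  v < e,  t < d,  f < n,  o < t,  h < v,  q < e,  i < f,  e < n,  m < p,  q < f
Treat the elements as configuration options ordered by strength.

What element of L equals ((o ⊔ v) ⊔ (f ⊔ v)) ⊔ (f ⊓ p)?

o ∨ v = d
f ∨ v = n
d ∨ n = d
f ∧ p = q
d ∨ q = d

d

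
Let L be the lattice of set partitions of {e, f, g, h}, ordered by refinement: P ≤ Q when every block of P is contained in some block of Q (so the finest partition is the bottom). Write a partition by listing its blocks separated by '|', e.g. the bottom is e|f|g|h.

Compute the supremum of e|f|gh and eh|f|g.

The join of e|f|gh and eh|f|g merges any blocks that overlap across the partitions, giving egh|f.

egh|f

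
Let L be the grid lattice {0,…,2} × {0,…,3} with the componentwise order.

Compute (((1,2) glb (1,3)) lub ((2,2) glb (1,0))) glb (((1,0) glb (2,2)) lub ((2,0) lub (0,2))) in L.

(1,2) ∧ (1,3) = (1,2)
(2,2) ∧ (1,0) = (1,0)
(1,2) ∨ (1,0) = (1,2)
(1,0) ∧ (2,2) = (1,0)
(2,0) ∨ (0,2) = (2,2)
(1,0) ∨ (2,2) = (2,2)
(1,2) ∧ (2,2) = (1,2)

(1,2)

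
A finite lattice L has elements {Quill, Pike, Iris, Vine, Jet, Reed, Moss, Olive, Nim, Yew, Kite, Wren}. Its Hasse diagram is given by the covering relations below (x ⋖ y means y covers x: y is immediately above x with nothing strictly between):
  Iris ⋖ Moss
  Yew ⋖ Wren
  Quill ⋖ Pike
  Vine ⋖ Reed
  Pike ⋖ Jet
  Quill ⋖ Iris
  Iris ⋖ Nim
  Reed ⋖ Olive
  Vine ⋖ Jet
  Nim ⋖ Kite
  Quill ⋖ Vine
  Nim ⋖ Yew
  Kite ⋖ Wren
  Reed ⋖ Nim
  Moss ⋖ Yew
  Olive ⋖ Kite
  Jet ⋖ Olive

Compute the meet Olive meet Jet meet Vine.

Vine

Common lower bounds of {Olive, Jet, Vine}: Quill, Vine.
The greatest among these is Vine.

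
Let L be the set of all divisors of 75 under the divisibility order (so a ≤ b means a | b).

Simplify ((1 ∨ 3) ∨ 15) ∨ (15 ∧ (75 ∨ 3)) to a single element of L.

1 ∨ 3 = 3
3 ∨ 15 = 15
75 ∨ 3 = 75
15 ∧ 75 = 15
15 ∨ 15 = 15

15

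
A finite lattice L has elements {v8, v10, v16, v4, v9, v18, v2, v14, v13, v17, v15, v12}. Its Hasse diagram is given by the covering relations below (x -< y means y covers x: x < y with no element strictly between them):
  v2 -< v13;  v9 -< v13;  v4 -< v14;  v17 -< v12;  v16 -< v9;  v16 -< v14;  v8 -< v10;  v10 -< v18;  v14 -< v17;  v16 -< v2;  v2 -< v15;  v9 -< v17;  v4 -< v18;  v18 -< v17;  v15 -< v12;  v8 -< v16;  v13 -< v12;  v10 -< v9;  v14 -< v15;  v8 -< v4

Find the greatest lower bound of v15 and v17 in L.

Common lower bounds of {v15, v17}: v14, v16, v4, v8.
The greatest among these is v14.

v14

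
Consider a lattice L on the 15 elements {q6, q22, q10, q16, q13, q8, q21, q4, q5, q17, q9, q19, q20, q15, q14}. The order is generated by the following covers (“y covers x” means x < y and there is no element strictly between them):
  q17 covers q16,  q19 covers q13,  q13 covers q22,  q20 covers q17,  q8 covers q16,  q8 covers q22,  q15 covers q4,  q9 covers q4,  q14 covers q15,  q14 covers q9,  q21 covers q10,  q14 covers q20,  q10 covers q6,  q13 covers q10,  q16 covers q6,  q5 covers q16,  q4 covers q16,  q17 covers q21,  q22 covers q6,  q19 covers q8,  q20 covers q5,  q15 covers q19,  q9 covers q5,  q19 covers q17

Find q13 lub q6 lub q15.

Common upper bounds of {q13, q6, q15}: q14, q15.
The least among these is q15.

q15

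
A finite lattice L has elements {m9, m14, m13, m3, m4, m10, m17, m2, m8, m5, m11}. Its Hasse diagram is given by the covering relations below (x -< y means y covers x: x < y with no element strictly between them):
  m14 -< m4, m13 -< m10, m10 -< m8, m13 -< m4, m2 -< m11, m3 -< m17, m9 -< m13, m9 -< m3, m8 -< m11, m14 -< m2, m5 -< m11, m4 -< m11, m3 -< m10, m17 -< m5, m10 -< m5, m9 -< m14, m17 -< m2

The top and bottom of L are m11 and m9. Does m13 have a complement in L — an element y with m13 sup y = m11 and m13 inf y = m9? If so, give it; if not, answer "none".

Need y with m13 ∨ y = m11 and m13 ∧ y = m9.
Checking each element gives: m2.

m2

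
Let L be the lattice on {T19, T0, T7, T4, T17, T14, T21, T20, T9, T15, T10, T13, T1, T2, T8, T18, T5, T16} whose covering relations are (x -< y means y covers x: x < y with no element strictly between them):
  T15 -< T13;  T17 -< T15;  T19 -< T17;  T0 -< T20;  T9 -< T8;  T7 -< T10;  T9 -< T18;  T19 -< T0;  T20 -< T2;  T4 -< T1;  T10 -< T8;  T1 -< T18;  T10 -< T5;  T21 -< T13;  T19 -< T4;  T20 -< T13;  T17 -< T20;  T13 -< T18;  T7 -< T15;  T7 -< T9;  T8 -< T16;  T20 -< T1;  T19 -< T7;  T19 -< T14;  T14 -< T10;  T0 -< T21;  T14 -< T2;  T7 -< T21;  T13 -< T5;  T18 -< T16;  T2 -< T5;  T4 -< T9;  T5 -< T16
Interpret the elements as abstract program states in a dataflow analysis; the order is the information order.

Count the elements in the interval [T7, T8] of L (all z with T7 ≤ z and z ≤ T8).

4

The interval [T7, T8] = {T10, T7, T8, T9}, which has 4 elements.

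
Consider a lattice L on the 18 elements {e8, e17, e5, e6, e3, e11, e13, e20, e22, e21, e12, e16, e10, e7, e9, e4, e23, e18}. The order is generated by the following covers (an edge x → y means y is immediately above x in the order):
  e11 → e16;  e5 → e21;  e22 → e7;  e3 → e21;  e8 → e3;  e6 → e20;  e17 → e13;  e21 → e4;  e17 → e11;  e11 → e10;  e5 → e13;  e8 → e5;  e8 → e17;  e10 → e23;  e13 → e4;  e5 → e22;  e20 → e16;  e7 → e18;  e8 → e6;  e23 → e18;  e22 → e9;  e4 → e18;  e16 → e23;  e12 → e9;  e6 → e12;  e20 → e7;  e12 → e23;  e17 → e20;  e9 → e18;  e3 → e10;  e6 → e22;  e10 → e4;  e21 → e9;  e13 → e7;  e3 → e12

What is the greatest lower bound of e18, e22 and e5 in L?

e5

Common lower bounds of {e18, e22, e5}: e5, e8.
The greatest among these is e5.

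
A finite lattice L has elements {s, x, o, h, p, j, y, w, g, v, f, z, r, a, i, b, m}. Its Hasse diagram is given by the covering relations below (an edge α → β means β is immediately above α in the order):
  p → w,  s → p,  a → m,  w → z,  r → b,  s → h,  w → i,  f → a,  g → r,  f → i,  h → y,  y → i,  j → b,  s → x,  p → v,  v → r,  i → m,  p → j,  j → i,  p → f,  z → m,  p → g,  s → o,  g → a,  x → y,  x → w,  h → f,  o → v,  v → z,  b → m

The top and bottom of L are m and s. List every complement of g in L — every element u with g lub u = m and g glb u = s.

Need u with g ∨ u = m and g ∧ u = s.
Checking each element gives: x, y.

x, y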